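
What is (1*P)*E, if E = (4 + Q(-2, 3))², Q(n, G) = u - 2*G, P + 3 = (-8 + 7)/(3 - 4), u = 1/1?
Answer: -2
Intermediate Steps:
u = 1 (u = 1*1 = 1)
P = -2 (P = -3 + (-8 + 7)/(3 - 4) = -3 - 1/(-1) = -3 - 1*(-1) = -3 + 1 = -2)
Q(n, G) = 1 - 2*G
E = 1 (E = (4 + (1 - 2*3))² = (4 + (1 - 6))² = (4 - 5)² = (-1)² = 1)
(1*P)*E = (1*(-2))*1 = -2*1 = -2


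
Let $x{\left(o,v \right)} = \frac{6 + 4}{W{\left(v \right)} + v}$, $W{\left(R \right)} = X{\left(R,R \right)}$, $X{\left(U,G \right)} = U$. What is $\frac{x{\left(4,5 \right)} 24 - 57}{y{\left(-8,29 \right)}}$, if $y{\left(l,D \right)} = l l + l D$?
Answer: $\frac{11}{56} \approx 0.19643$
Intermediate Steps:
$W{\left(R \right)} = R$
$x{\left(o,v \right)} = \frac{5}{v}$ ($x{\left(o,v \right)} = \frac{6 + 4}{v + v} = \frac{10}{2 v} = 10 \frac{1}{2 v} = \frac{5}{v}$)
$y{\left(l,D \right)} = l^{2} + D l$
$\frac{x{\left(4,5 \right)} 24 - 57}{y{\left(-8,29 \right)}} = \frac{\frac{5}{5} \cdot 24 - 57}{\left(-8\right) \left(29 - 8\right)} = \frac{5 \cdot \frac{1}{5} \cdot 24 - 57}{\left(-8\right) 21} = \frac{1 \cdot 24 - 57}{-168} = \left(24 - 57\right) \left(- \frac{1}{168}\right) = \left(-33\right) \left(- \frac{1}{168}\right) = \frac{11}{56}$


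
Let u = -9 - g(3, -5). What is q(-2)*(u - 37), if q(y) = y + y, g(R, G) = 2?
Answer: 192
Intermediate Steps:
q(y) = 2*y
u = -11 (u = -9 - 1*2 = -9 - 2 = -11)
q(-2)*(u - 37) = (2*(-2))*(-11 - 37) = -4*(-48) = 192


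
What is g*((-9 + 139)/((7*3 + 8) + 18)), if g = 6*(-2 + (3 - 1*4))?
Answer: -2340/47 ≈ -49.787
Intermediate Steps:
g = -18 (g = 6*(-2 + (3 - 4)) = 6*(-2 - 1) = 6*(-3) = -18)
g*((-9 + 139)/((7*3 + 8) + 18)) = -18*(-9 + 139)/((7*3 + 8) + 18) = -2340/((21 + 8) + 18) = -2340/(29 + 18) = -2340/47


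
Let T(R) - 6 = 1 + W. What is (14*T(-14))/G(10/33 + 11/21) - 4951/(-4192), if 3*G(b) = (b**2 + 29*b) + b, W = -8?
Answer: -2661041543/5701585312 ≈ -0.46672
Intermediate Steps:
T(R) = -1 (T(R) = 6 + (1 - 8) = 6 - 7 = -1)
G(b) = 10*b + b**2/3 (G(b) = ((b**2 + 29*b) + b)/3 = (b**2 + 30*b)/3 = 10*b + b**2/3)
(14*T(-14))/G(10/33 + 11/21) - 4951/(-4192) = (14*(-1))/(((10/33 + 11/21)*(30 + (10/33 + 11/21))/3)) - 4951/(-4192) = -14*3/((30 + (10*(1/33) + 11*(1/21)))*(10*(1/33) + 11*(1/21))) - 4951*(-1/4192) = -14*3/((30 + (10/33 + 11/21))*(10/33 + 11/21)) + 4951/4192 = -14*693/(191*(30 + 191/231)) + 4951/4192 = -14/((1/3)*(191/231)*(7121/231)) + 4951/4192 = -14/1360111/160083 + 4951/4192 = -14*160083/1360111 + 4951/4192 = -2241162/1360111 + 4951/4192 = -2661041543/5701585312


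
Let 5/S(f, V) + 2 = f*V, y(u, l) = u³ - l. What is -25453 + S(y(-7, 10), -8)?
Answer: -71828361/2822 ≈ -25453.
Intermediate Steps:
S(f, V) = 5/(-2 + V*f) (S(f, V) = 5/(-2 + f*V) = 5/(-2 + V*f))
-25453 + S(y(-7, 10), -8) = -25453 + 5/(-2 - 8*((-7)³ - 1*10)) = -25453 + 5/(-2 - 8*(-343 - 10)) = -25453 + 5/(-2 - 8*(-353)) = -25453 + 5/(-2 + 2824) = -25453 + 5/2822 = -71828361/2822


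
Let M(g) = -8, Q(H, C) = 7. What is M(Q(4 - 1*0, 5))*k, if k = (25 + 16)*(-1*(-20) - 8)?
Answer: -3936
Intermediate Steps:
k = 492 (k = 41*(20 - 8) = 41*12 = 492)
M(Q(4 - 1*0, 5))*k = -8*492 = -3936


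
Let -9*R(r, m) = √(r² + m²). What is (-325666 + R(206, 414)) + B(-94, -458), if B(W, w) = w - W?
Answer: -326030 - 2*√53458/9 ≈ -3.2608e+5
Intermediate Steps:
R(r, m) = -√(m² + r²)/9 (R(r, m) = -√(r² + m²)/9 = -√(m² + r²)/9)
(-325666 + R(206, 414)) + B(-94, -458) = (-325666 - √(414² + 206²)/9) + (-458 - 1*(-94)) = (-325666 - √(171396 + 42436)/9) + (-458 + 94) = (-325666 - 2*√53458/9) - 364 = -326030 - 2*√53458/9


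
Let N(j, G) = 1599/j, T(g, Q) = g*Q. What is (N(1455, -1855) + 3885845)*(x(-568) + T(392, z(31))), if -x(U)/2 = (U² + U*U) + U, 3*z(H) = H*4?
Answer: -24736467285536/5 ≈ -4.9473e+12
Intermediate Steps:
z(H) = 4*H/3 (z(H) = (H*4)/3 = (4*H)/3 = 4*H/3)
x(U) = -4*U² - 2*U (x(U) = -2*((U² + U*U) + U) = -2*((U² + U²) + U) = -2*(2*U² + U) = -2*(U + 2*U²) = -4*U² - 2*U)
T(g, Q) = Q*g
(N(1455, -1855) + 3885845)*(x(-568) + T(392, z(31))) = (1599/1455 + 3885845)*(-2*(-568)*(1 + 2*(-568)) + ((4/3)*31)*392) = (1599*(1/1455) + 3885845)*(-2*(-568)*(1 - 1136) + (124/3)*392) = (533/485 + 3885845)*(-2*(-568)*(-1135) + 48608/3) = 1884635358*(-1289360 + 48608/3)/485 = (1884635358/485)*(-3819472/3) = -24736467285536/5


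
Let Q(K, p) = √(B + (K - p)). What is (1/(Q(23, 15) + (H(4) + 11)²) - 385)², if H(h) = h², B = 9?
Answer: 20930070753697569/141205733888 + 204597511*√17/141205733888 ≈ 1.4822e+5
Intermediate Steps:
Q(K, p) = √(9 + K - p) (Q(K, p) = √(9 + (K - p)) = √(9 + K - p))
(1/(Q(23, 15) + (H(4) + 11)²) - 385)² = (1/(√(9 + 23 - 1*15) + (4² + 11)²) - 385)² = (1/(√(9 + 23 - 15) + (16 + 11)²) - 385)² = (1/(√17 + 27²) - 385)² = (1/(√17 + 729) - 385)² = (1/(729 + √17) - 385)² = (-385 + 1/(729 + √17))²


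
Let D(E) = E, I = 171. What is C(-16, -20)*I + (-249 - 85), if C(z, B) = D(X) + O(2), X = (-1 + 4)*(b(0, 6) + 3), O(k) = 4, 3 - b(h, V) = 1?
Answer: 2915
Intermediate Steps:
b(h, V) = 2 (b(h, V) = 3 - 1*1 = 3 - 1 = 2)
X = 15 (X = (-1 + 4)*(2 + 3) = 3*5 = 15)
C(z, B) = 19 (C(z, B) = 15 + 4 = 19)
C(-16, -20)*I + (-249 - 85) = 19*171 + (-249 - 85) = 3249 - 334 = 2915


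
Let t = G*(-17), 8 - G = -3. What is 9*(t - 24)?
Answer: -1899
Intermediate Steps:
G = 11 (G = 8 - 1*(-3) = 8 + 3 = 11)
t = -187 (t = 11*(-17) = -187)
9*(t - 24) = 9*(-187 - 24) = 9*(-211) = -1899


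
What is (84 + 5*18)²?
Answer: 30276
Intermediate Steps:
(84 + 5*18)² = (84 + 90)² = 174² = 30276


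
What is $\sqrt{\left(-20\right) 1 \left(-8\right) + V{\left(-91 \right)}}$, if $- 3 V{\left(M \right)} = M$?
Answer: $\frac{\sqrt{1713}}{3} \approx 13.796$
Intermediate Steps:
$V{\left(M \right)} = - \frac{M}{3}$
$\sqrt{\left(-20\right) 1 \left(-8\right) + V{\left(-91 \right)}} = \sqrt{\left(-20\right) 1 \left(-8\right) - - \frac{91}{3}} = \sqrt{\left(-20\right) \left(-8\right) + \frac{91}{3}} = \sqrt{160 + \frac{91}{3}} = \sqrt{\frac{571}{3}} = \frac{\sqrt{1713}}{3}$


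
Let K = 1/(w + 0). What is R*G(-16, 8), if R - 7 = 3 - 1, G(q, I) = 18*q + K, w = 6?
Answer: -5181/2 ≈ -2590.5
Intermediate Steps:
K = ⅙ (K = 1/(6 + 0) = 1/6 = ⅙ ≈ 0.16667)
G(q, I) = ⅙ + 18*q (G(q, I) = 18*q + ⅙ = ⅙ + 18*q)
R = 9 (R = 7 + (3 - 1) = 7 + 2 = 9)
R*G(-16, 8) = 9*(⅙ + 18*(-16)) = 9*(⅙ - 288) = 9*(-1727/6) = -5181/2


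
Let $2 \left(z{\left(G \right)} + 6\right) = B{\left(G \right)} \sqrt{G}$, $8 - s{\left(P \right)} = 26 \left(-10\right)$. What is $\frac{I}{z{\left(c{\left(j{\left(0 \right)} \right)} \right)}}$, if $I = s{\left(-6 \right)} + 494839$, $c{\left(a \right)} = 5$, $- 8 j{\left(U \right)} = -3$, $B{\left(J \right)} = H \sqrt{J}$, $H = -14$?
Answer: $- \frac{495107}{41} \approx -12076.0$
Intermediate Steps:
$s{\left(P \right)} = 268$ ($s{\left(P \right)} = 8 - 26 \left(-10\right) = 8 - -260 = 8 + 260 = 268$)
$B{\left(J \right)} = - 14 \sqrt{J}$
$j{\left(U \right)} = \frac{3}{8}$ ($j{\left(U \right)} = \left(- \frac{1}{8}\right) \left(-3\right) = \frac{3}{8}$)
$z{\left(G \right)} = -6 - 7 G$ ($z{\left(G \right)} = -6 + \frac{- 14 \sqrt{G} \sqrt{G}}{2} = -6 + \frac{\left(-14\right) G}{2} = -6 - 7 G$)
$I = 495107$ ($I = 268 + 494839 = 495107$)
$\frac{I}{z{\left(c{\left(j{\left(0 \right)} \right)} \right)}} = \frac{495107}{-6 - 35} = \frac{495107}{-41} = 495107 \left(- \frac{1}{41}\right) = - \frac{495107}{41}$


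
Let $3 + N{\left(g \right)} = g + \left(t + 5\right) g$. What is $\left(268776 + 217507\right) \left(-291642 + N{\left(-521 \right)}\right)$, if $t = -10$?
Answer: $-140808591763$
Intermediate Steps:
$N{\left(g \right)} = -3 - 4 g$ ($N{\left(g \right)} = -3 + \left(g + \left(-10 + 5\right) g\right) = -3 + \left(g - 5 g\right) = -3 - 4 g$)
$\left(268776 + 217507\right) \left(-291642 + N{\left(-521 \right)}\right) = \left(268776 + 217507\right) \left(-291642 - -2081\right) = 486283 \left(-291642 + \left(-3 + 2084\right)\right) = 486283 \left(-291642 + 2081\right) = 486283 \left(-289561\right) = -140808591763$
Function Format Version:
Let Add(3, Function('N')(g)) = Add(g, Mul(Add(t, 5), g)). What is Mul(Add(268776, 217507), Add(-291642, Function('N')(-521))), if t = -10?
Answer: -140808591763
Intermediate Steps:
Function('N')(g) = Add(-3, Mul(-4, g)) (Function('N')(g) = Add(-3, Add(g, Mul(Add(-10, 5), g))) = Add(-3, Add(g, Mul(-5, g))) = Add(-3, Mul(-4, g)))
Mul(Add(268776, 217507), Add(-291642, Function('N')(-521))) = Mul(Add(268776, 217507), Add(-291642, Add(-3, Mul(-4, -521)))) = Mul(486283, Add(-291642, Add(-3, 2084))) = Mul(486283, Add(-291642, 2081)) = Mul(486283, -289561) = -140808591763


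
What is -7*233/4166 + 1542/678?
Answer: 886359/470758 ≈ 1.8828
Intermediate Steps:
-7*233/4166 + 1542/678 = -1631*1/4166 + 1542*(1/678) = -1631/4166 + 257/113 = 886359/470758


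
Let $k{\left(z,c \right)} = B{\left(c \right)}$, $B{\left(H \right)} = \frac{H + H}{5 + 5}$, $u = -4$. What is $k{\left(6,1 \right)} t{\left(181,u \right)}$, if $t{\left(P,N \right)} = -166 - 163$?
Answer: $- \frac{329}{5} \approx -65.8$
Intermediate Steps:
$t{\left(P,N \right)} = -329$ ($t{\left(P,N \right)} = -166 - 163 = -329$)
$B{\left(H \right)} = \frac{H}{5}$ ($B{\left(H \right)} = \frac{2 H}{10} = 2 H \frac{1}{10} = \frac{H}{5}$)
$k{\left(z,c \right)} = \frac{c}{5}$
$k{\left(6,1 \right)} t{\left(181,u \right)} = \frac{1}{5} \cdot 1 \left(-329\right) = \frac{1}{5} \left(-329\right) = - \frac{329}{5}$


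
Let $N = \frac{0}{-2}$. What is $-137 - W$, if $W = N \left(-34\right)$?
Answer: $-137$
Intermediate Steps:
$N = 0$ ($N = 0 \left(- \frac{1}{2}\right) = 0$)
$W = 0$ ($W = 0 \left(-34\right) = 0$)
$-137 - W = -137 - 0 = -137 + 0 = -137$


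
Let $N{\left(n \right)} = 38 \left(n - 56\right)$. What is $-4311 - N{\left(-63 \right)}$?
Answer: $211$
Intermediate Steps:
$N{\left(n \right)} = -2128 + 38 n$ ($N{\left(n \right)} = 38 \left(-56 + n\right) = -2128 + 38 n$)
$-4311 - N{\left(-63 \right)} = -4311 - \left(-2128 + 38 \left(-63\right)\right) = -4311 - \left(-2128 - 2394\right) = -4311 - -4522 = -4311 + 4522 = 211$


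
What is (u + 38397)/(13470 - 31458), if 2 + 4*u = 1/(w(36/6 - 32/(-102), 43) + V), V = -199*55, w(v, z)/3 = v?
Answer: -28527524381/13364580336 ≈ -2.1346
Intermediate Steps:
w(v, z) = 3*v
V = -10945
u = -371503/742972 (u = -½ + 1/(4*(3*(36/6 - 32/(-102)) - 10945)) = -½ + 1/(4*(3*(36*(⅙) - 32*(-1/102)) - 10945)) = -½ + 1/(4*(3*(6 + 16/51) - 10945)) = -½ + 1/(4*(3*(322/51) - 10945)) = -½ + 1/(4*(322/17 - 10945)) = -½ + 1/(4*(-185743/17)) = -½ + (¼)*(-17/185743) = -½ - 17/742972 = -371503/742972 ≈ -0.50002)
(u + 38397)/(13470 - 31458) = (-371503/742972 + 38397)/(13470 - 31458) = (28527524381/742972)/(-17988) = (28527524381/742972)*(-1/17988) = -28527524381/13364580336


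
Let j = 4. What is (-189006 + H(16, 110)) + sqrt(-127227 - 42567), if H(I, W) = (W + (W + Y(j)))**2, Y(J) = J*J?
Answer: -133310 + 3*I*sqrt(18866) ≈ -1.3331e+5 + 412.06*I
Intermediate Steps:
Y(J) = J**2
H(I, W) = (16 + 2*W)**2 (H(I, W) = (W + (W + 4**2))**2 = (W + (W + 16))**2 = (W + (16 + W))**2 = (16 + 2*W)**2)
(-189006 + H(16, 110)) + sqrt(-127227 - 42567) = (-189006 + 4*(8 + 110)**2) + sqrt(-127227 - 42567) = (-189006 + 4*118**2) + sqrt(-169794) = (-189006 + 4*13924) + 3*I*sqrt(18866) = (-189006 + 55696) + 3*I*sqrt(18866) = -133310 + 3*I*sqrt(18866)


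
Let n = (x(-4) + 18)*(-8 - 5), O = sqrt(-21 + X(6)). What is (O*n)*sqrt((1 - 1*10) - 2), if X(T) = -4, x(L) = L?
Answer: 910*sqrt(11) ≈ 3018.1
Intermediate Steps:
O = 5*I (O = sqrt(-21 - 4) = sqrt(-25) = 5*I ≈ 5.0*I)
n = -182 (n = (-4 + 18)*(-8 - 5) = 14*(-13) = -182)
(O*n)*sqrt((1 - 1*10) - 2) = ((5*I)*(-182))*sqrt((1 - 1*10) - 2) = (-910*I)*sqrt((1 - 10) - 2) = (-910*I)*sqrt(-9 - 2) = (-910*I)*sqrt(-11) = (-910*I)*(I*sqrt(11)) = 910*sqrt(11)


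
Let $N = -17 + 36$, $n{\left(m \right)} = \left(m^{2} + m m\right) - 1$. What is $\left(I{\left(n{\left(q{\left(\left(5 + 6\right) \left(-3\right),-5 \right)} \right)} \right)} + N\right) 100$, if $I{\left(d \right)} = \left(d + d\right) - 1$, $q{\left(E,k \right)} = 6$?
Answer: $16000$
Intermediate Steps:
$n{\left(m \right)} = -1 + 2 m^{2}$ ($n{\left(m \right)} = \left(m^{2} + m^{2}\right) - 1 = 2 m^{2} - 1 = -1 + 2 m^{2}$)
$I{\left(d \right)} = -1 + 2 d$ ($I{\left(d \right)} = 2 d - 1 = -1 + 2 d$)
$N = 19$
$\left(I{\left(n{\left(q{\left(\left(5 + 6\right) \left(-3\right),-5 \right)} \right)} \right)} + N\right) 100 = \left(\left(-1 + 2 \left(-1 + 2 \cdot 6^{2}\right)\right) + 19\right) 100 = \left(\left(-1 + 2 \left(-1 + 2 \cdot 36\right)\right) + 19\right) 100 = \left(\left(-1 + 2 \left(-1 + 72\right)\right) + 19\right) 100 = \left(\left(-1 + 2 \cdot 71\right) + 19\right) 100 = \left(\left(-1 + 142\right) + 19\right) 100 = \left(141 + 19\right) 100 = 160 \cdot 100 = 16000$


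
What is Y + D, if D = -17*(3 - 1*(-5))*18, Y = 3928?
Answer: 1480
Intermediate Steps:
D = -2448 (D = -17*(3 + 5)*18 = -17*8*18 = -136*18 = -2448)
Y + D = 3928 - 2448 = 1480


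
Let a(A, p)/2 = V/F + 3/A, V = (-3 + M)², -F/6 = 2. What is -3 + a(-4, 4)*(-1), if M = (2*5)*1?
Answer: 20/3 ≈ 6.6667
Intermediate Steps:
F = -12 (F = -6*2 = -12)
M = 10 (M = 10*1 = 10)
V = 49 (V = (-3 + 10)² = 7² = 49)
a(A, p) = -49/6 + 6/A (a(A, p) = 2*(49/(-12) + 3/A) = 2*(49*(-1/12) + 3/A) = 2*(-49/12 + 3/A) = -49/6 + 6/A)
-3 + a(-4, 4)*(-1) = -3 + (-49/6 + 6/(-4))*(-1) = -3 + (-49/6 + 6*(-¼))*(-1) = -3 + (-49/6 - 3/2)*(-1) = -3 - 29/3*(-1) = -3 + 29/3 = 20/3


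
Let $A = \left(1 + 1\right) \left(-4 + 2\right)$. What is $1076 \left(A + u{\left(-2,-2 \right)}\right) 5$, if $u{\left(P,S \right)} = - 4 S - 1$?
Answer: $16140$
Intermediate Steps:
$u{\left(P,S \right)} = -1 - 4 S$
$A = -4$ ($A = 2 \left(-2\right) = -4$)
$1076 \left(A + u{\left(-2,-2 \right)}\right) 5 = 1076 \left(-4 - -7\right) 5 = 1076 \left(-4 + \left(-1 + 8\right)\right) 5 = 1076 \left(-4 + 7\right) 5 = 1076 \cdot 3 \cdot 5 = 1076 \cdot 15 = 16140$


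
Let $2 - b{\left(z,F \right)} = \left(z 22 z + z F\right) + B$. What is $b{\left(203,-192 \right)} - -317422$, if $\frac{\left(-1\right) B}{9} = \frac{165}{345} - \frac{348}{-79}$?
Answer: $- \frac{999629909}{1817} \approx -5.5015 \cdot 10^{5}$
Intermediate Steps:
$B = - \frac{79857}{1817}$ ($B = - 9 \left(\frac{165}{345} - \frac{348}{-79}\right) = - 9 \left(165 \cdot \frac{1}{345} - - \frac{348}{79}\right) = - 9 \left(\frac{11}{23} + \frac{348}{79}\right) = \left(-9\right) \frac{8873}{1817} = - \frac{79857}{1817} \approx -43.95$)
$b{\left(z,F \right)} = \frac{83491}{1817} - 22 z^{2} - F z$ ($b{\left(z,F \right)} = 2 - \left(\left(z 22 z + z F\right) - \frac{79857}{1817}\right) = 2 - \left(\left(22 z z + F z\right) - \frac{79857}{1817}\right) = 2 - \left(\left(22 z^{2} + F z\right) - \frac{79857}{1817}\right) = 2 - \left(- \frac{79857}{1817} + 22 z^{2} + F z\right) = \frac{83491}{1817} - 22 z^{2} - F z$)
$b{\left(203,-192 \right)} - -317422 = \left(\frac{83491}{1817} - 22 \cdot 203^{2} - \left(-192\right) 203\right) - -317422 = \left(\frac{83491}{1817} - 906598 + 38976\right) + 317422 = - \frac{1576385683}{1817} + 317422 = - \frac{999629909}{1817}$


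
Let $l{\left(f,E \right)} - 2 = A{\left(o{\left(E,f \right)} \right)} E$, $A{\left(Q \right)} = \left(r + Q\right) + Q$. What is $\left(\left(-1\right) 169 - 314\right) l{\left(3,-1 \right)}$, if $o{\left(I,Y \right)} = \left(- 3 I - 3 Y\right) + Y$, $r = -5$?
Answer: $-6279$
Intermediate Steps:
$o{\left(I,Y \right)} = - 3 I - 2 Y$
$A{\left(Q \right)} = -5 + 2 Q$ ($A{\left(Q \right)} = \left(-5 + Q\right) + Q = -5 + 2 Q$)
$l{\left(f,E \right)} = 2 + E \left(-5 - 6 E - 4 f\right)$ ($l{\left(f,E \right)} = 2 + \left(-5 + 2 \left(- 3 E - 2 f\right)\right) E = 2 + \left(-5 - \left(4 f + 6 E\right)\right) E = 2 + \left(-5 - 6 E - 4 f\right) E = 2 + E \left(-5 - 6 E - 4 f\right)$)
$\left(\left(-1\right) 169 - 314\right) l{\left(3,-1 \right)} = \left(\left(-1\right) 169 - 314\right) \left(2 - - (5 + 4 \cdot 3 + 6 \left(-1\right))\right) = \left(-169 - 314\right) \left(2 - - (5 + 12 - 6)\right) = - 483 \left(2 - \left(-1\right) 11\right) = - 483 \left(2 + 11\right) = \left(-483\right) 13 = -6279$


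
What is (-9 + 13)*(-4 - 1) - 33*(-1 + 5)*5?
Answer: -680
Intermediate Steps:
(-9 + 13)*(-4 - 1) - 33*(-1 + 5)*5 = 4*(-5) - 132*5 = -20 - 33*20 = -20 - 660 = -680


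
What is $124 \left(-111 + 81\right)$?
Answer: $-3720$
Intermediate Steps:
$124 \left(-111 + 81\right) = 124 \left(-30\right) = -3720$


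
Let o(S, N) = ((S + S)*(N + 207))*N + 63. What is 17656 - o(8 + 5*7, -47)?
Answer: 664313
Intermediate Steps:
o(S, N) = 63 + 2*N*S*(207 + N) (o(S, N) = ((2*S)*(207 + N))*N + 63 = (2*S*(207 + N))*N + 63 = 2*N*S*(207 + N) + 63 = 63 + 2*N*S*(207 + N))
17656 - o(8 + 5*7, -47) = 17656 - (63 + 2*(8 + 5*7)*(-47)² + 414*(-47)*(8 + 5*7)) = 17656 - (63 + 2*(8 + 35)*2209 + 414*(-47)*(8 + 35)) = 17656 - (63 + 2*43*2209 + 414*(-47)*43) = 17656 - (63 + 189974 - 836694) = 17656 - 1*(-646657) = 17656 + 646657 = 664313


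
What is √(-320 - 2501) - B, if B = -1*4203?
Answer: 4203 + I*√2821 ≈ 4203.0 + 53.113*I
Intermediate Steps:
B = -4203
√(-320 - 2501) - B = √(-320 - 2501) - 1*(-4203) = √(-2821) + 4203 = I*√2821 + 4203 = 4203 + I*√2821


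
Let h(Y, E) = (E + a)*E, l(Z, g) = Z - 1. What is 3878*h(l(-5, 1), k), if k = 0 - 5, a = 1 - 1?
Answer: 96950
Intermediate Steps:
a = 0
l(Z, g) = -1 + Z
k = -5
h(Y, E) = E² (h(Y, E) = (E + 0)*E = E*E = E²)
3878*h(l(-5, 1), k) = 3878*(-5)² = 3878*25 = 96950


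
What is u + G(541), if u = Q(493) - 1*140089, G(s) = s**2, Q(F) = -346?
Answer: 152246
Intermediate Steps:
u = -140435 (u = -346 - 1*140089 = -346 - 140089 = -140435)
u + G(541) = -140435 + 541**2 = -140435 + 292681 = 152246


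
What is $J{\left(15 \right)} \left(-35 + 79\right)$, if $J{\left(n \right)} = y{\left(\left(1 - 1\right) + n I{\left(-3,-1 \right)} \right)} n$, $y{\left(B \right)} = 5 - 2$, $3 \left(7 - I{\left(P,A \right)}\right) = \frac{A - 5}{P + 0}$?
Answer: $1980$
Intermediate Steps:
$I{\left(P,A \right)} = 7 - \frac{-5 + A}{3 P}$ ($I{\left(P,A \right)} = 7 - \frac{\left(A - 5\right) \frac{1}{P + 0}}{3} = 7 - \frac{\left(-5 + A\right) \frac{1}{P}}{3} = 7 - \frac{\frac{1}{P} \left(-5 + A\right)}{3} = 7 - \frac{-5 + A}{3 P}$)
$y{\left(B \right)} = 3$ ($y{\left(B \right)} = 5 - 2 = 3$)
$J{\left(n \right)} = 3 n$
$J{\left(15 \right)} \left(-35 + 79\right) = 3 \cdot 15 \left(-35 + 79\right) = 45 \cdot 44 = 1980$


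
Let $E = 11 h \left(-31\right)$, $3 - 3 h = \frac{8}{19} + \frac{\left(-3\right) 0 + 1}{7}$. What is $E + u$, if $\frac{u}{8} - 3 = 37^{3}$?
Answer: $\frac{53861156}{133} \approx 4.0497 \cdot 10^{5}$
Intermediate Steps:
$u = 405248$ ($u = 24 + 8 \cdot 37^{3} = 24 + 8 \cdot 50653 = 24 + 405224 = 405248$)
$h = \frac{108}{133}$ ($h = 1 - \frac{\frac{8}{19} + \frac{\left(-3\right) 0 + 1}{7}}{3} = 1 - \frac{8 \cdot \frac{1}{19} + \left(0 + 1\right) \frac{1}{7}}{3} = 1 - \frac{\frac{8}{19} + 1 \cdot \frac{1}{7}}{3} = 1 - \frac{\frac{8}{19} + \frac{1}{7}}{3} = 1 - \frac{25}{133} = \frac{108}{133} \approx 0.81203$)
$E = - \frac{36828}{133}$ ($E = 11 \cdot \frac{108}{133} \left(-31\right) = \frac{1188}{133} \left(-31\right) = - \frac{36828}{133} \approx -276.9$)
$E + u = - \frac{36828}{133} + 405248 = \frac{53861156}{133}$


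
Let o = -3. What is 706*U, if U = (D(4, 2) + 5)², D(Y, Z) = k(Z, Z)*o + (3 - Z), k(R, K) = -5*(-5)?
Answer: 3361266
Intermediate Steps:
k(R, K) = 25
D(Y, Z) = -72 - Z (D(Y, Z) = 25*(-3) + (3 - Z) = -75 + (3 - Z) = -72 - Z)
U = 4761 (U = ((-72 - 1*2) + 5)² = ((-72 - 2) + 5)² = (-74 + 5)² = (-69)² = 4761)
706*U = 706*4761 = 3361266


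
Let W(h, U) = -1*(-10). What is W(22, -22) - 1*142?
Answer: -132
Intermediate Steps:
W(h, U) = 10
W(22, -22) - 1*142 = 10 - 1*142 = 10 - 142 = -132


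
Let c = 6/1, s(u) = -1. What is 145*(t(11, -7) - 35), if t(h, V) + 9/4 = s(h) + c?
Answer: -18705/4 ≈ -4676.3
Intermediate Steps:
c = 6 (c = 6*1 = 6)
t(h, V) = 11/4 (t(h, V) = -9/4 + (-1 + 6) = -9/4 + 5 = 11/4)
145*(t(11, -7) - 35) = 145*(11/4 - 35) = 145*(-129/4) = -18705/4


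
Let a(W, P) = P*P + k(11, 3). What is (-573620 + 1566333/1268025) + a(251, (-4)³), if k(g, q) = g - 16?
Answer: -240725147964/422675 ≈ -5.6953e+5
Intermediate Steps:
k(g, q) = -16 + g
a(W, P) = -5 + P² (a(W, P) = P*P + (-16 + 11) = P² - 5 = -5 + P²)
(-573620 + 1566333/1268025) + a(251, (-4)³) = (-573620 + 1566333/1268025) + (-5 + ((-4)³)²) = (-573620 + 1566333*(1/1268025)) + (-5 + (-64)²) = (-573620 + 522111/422675) + (-5 + 4096) = -242454311389/422675 + 4091 = -240725147964/422675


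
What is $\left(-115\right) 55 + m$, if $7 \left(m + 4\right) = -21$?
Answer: $-6332$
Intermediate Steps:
$m = -7$ ($m = -4 + \frac{1}{7} \left(-21\right) = -4 - 3 = -7$)
$\left(-115\right) 55 + m = \left(-115\right) 55 - 7 = -6325 - 7 = -6332$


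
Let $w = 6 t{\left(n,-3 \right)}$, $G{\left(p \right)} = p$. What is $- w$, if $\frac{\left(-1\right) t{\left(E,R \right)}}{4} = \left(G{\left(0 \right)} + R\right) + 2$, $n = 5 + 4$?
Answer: $-24$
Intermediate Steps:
$n = 9$
$t{\left(E,R \right)} = -8 - 4 R$ ($t{\left(E,R \right)} = - 4 \left(\left(0 + R\right) + 2\right) = - 4 \left(R + 2\right) = - 4 \left(2 + R\right) = -8 - 4 R$)
$w = 24$ ($w = 6 \left(-8 - -12\right) = 6 \left(-8 + 12\right) = 6 \cdot 4 = 24$)
$- w = \left(-1\right) 24 = -24$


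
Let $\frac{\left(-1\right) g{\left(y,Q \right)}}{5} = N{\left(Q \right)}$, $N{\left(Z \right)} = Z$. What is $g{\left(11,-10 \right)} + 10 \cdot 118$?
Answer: $1230$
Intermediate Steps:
$g{\left(y,Q \right)} = - 5 Q$
$g{\left(11,-10 \right)} + 10 \cdot 118 = \left(-5\right) \left(-10\right) + 10 \cdot 118 = 50 + 1180 = 1230$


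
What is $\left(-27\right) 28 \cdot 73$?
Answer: $-55188$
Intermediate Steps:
$\left(-27\right) 28 \cdot 73 = \left(-756\right) 73 = -55188$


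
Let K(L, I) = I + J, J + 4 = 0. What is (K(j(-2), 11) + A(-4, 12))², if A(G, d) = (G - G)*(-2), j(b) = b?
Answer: 49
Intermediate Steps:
J = -4 (J = -4 + 0 = -4)
A(G, d) = 0 (A(G, d) = 0*(-2) = 0)
K(L, I) = -4 + I (K(L, I) = I - 4 = -4 + I)
(K(j(-2), 11) + A(-4, 12))² = ((-4 + 11) + 0)² = (7 + 0)² = 7² = 49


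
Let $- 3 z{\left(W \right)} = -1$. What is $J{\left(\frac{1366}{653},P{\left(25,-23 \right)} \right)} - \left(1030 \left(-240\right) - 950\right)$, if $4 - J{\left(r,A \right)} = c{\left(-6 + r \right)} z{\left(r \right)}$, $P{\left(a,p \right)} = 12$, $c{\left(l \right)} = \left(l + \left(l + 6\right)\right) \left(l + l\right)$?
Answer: $\frac{317439243614}{1279227} \approx 2.4815 \cdot 10^{5}$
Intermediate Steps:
$z{\left(W \right)} = \frac{1}{3}$ ($z{\left(W \right)} = \left(- \frac{1}{3}\right) \left(-1\right) = \frac{1}{3}$)
$c{\left(l \right)} = 2 l \left(6 + 2 l\right)$ ($c{\left(l \right)} = \left(l + \left(6 + l\right)\right) 2 l = \left(6 + 2 l\right) 2 l = 2 l \left(6 + 2 l\right)$)
$J{\left(r,A \right)} = 4 - \frac{4 \left(-6 + r\right) \left(-3 + r\right)}{3}$ ($J{\left(r,A \right)} = 4 - 4 \left(-6 + r\right) \left(3 + \left(-6 + r\right)\right) \frac{1}{3} = 4 - 4 \left(-6 + r\right) \left(-3 + r\right) \frac{1}{3} = 4 - \frac{4 \left(-6 + r\right) \left(-3 + r\right)}{3}$)
$J{\left(\frac{1366}{653},P{\left(25,-23 \right)} \right)} - \left(1030 \left(-240\right) - 950\right) = \left(4 - \frac{4 \left(-6 + \frac{1366}{653}\right) \left(-3 + \frac{1366}{653}\right)}{3}\right) - \left(1030 \left(-240\right) - 950\right) = \left(4 - \frac{4 \left(-6 + 1366 \cdot \frac{1}{653}\right) \left(-3 + 1366 \cdot \frac{1}{653}\right)}{3}\right) - \left(-247200 - 950\right) = \left(4 - \frac{4 \left(-6 + \frac{1366}{653}\right) \left(-3 + \frac{1366}{653}\right)}{3}\right) - -248150 = \left(4 - \left(- \frac{10208}{1959}\right) \left(- \frac{593}{653}\right)\right) + 248150 = \left(4 - \frac{6053344}{1279227}\right) + 248150 = - \frac{936436}{1279227} + 248150 = \frac{317439243614}{1279227}$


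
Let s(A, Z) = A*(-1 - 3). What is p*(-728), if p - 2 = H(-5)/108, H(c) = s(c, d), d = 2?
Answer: -42952/27 ≈ -1590.8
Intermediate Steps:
s(A, Z) = -4*A (s(A, Z) = A*(-4) = -4*A)
H(c) = -4*c
p = 59/27 (p = 2 - 4*(-5)/108 = 2 + 20*(1/108) = 2 + 5/27 = 59/27 ≈ 2.1852)
p*(-728) = (59/27)*(-728) = -42952/27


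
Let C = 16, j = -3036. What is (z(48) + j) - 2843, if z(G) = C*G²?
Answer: 30985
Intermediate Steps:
z(G) = 16*G²
(z(48) + j) - 2843 = (16*48² - 3036) - 2843 = (16*2304 - 3036) - 2843 = (36864 - 3036) - 2843 = 33828 - 2843 = 30985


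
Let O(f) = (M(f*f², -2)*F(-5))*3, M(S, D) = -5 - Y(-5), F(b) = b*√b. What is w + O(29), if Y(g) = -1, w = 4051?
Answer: 4051 + 60*I*√5 ≈ 4051.0 + 134.16*I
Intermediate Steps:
F(b) = b^(3/2)
M(S, D) = -4 (M(S, D) = -5 - 1*(-1) = -5 + 1 = -4)
O(f) = 60*I*√5 (O(f) = -(-20)*I*√5*3 = (20*I*√5)*3 = 60*I*√5)
w + O(29) = 4051 + 60*I*√5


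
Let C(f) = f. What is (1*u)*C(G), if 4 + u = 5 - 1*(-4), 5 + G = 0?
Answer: -25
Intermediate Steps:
G = -5 (G = -5 + 0 = -5)
u = 5 (u = -4 + (5 - 1*(-4)) = -4 + (5 + 4) = -4 + 9 = 5)
(1*u)*C(G) = (1*5)*(-5) = 5*(-5) = -25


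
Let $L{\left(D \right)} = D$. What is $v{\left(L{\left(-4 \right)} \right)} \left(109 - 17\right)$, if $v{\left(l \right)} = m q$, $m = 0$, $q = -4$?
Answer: $0$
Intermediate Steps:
$v{\left(l \right)} = 0$ ($v{\left(l \right)} = 0 \left(-4\right) = 0$)
$v{\left(L{\left(-4 \right)} \right)} \left(109 - 17\right) = 0 \left(109 - 17\right) = 0 \cdot 92 = 0$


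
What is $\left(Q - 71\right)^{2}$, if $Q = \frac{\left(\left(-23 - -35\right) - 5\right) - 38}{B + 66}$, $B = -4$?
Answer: $\frac{20449}{4} \approx 5112.3$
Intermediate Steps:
$Q = - \frac{1}{2}$ ($Q = \frac{\left(\left(-23 - -35\right) - 5\right) - 38}{-4 + 66} = \frac{\left(\left(-23 + 35\right) - 5\right) - 38}{62} = \left(\left(12 - 5\right) - 38\right) \frac{1}{62} = \left(7 - 38\right) \frac{1}{62} = \left(-31\right) \frac{1}{62} = - \frac{1}{2} \approx -0.5$)
$\left(Q - 71\right)^{2} = \left(- \frac{1}{2} - 71\right)^{2} = \left(- \frac{143}{2}\right)^{2} = \frac{20449}{4}$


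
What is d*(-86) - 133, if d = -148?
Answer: 12595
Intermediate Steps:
d*(-86) - 133 = -148*(-86) - 133 = 12728 - 133 = 12595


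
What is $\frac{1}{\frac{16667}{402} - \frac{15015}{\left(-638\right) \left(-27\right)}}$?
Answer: $\frac{17487}{709772} \approx 0.024637$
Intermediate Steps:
$\frac{1}{\frac{16667}{402} - \frac{15015}{\left(-638\right) \left(-27\right)}} = \frac{1}{16667 \cdot \frac{1}{402} - \frac{15015}{17226}} = \frac{1}{\frac{16667}{402} - \frac{455}{522}} = \frac{1}{\frac{709772}{17487}} = \frac{17487}{709772}$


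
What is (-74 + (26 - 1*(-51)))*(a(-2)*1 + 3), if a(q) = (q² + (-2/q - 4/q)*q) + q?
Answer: -3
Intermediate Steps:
a(q) = -6 + q + q² (a(q) = (q² + (-6/q)*q) + q = (q² - 6) + q = (-6 + q²) + q = -6 + q + q²)
(-74 + (26 - 1*(-51)))*(a(-2)*1 + 3) = (-74 + (26 - 1*(-51)))*((-6 - 2 + (-2)²)*1 + 3) = (-74 + (26 + 51))*((-6 - 2 + 4)*1 + 3) = (-74 + 77)*(-4*1 + 3) = 3*(-4 + 3) = 3*(-1) = -3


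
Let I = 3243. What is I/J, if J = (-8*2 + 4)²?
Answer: 1081/48 ≈ 22.521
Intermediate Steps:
J = 144 (J = (-16 + 4)² = (-12)² = 144)
I/J = 3243/144 = 3243*(1/144) = 1081/48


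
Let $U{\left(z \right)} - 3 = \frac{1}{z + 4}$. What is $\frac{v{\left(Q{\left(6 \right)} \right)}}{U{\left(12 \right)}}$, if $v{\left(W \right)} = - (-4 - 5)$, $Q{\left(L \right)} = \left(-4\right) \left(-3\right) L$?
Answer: $\frac{144}{49} \approx 2.9388$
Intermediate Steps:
$U{\left(z \right)} = 3 + \frac{1}{4 + z}$ ($U{\left(z \right)} = 3 + \frac{1}{z + 4} = 3 + \frac{1}{4 + z}$)
$Q{\left(L \right)} = 12 L$
$v{\left(W \right)} = 9$ ($v{\left(W \right)} = \left(-1\right) \left(-9\right) = 9$)
$\frac{v{\left(Q{\left(6 \right)} \right)}}{U{\left(12 \right)}} = \frac{9}{\frac{1}{4 + 12} \left(13 + 3 \cdot 12\right)} = \frac{9}{\frac{1}{16} \left(13 + 36\right)} = \frac{9}{\frac{1}{16} \cdot 49} = \frac{9}{\frac{49}{16}} = 9 \cdot \frac{16}{49} = \frac{144}{49}$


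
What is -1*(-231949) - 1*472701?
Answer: -240752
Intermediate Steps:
-1*(-231949) - 1*472701 = 231949 - 472701 = -240752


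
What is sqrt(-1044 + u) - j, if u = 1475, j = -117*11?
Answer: 1287 + sqrt(431) ≈ 1307.8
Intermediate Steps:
j = -1287
sqrt(-1044 + u) - j = sqrt(-1044 + 1475) - 1*(-1287) = sqrt(431) + 1287 = 1287 + sqrt(431)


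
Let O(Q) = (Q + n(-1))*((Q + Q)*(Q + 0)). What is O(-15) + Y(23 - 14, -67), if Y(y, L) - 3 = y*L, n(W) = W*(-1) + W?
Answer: -7350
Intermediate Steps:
n(W) = 0 (n(W) = -W + W = 0)
O(Q) = 2*Q³ (O(Q) = (Q + 0)*((Q + Q)*(Q + 0)) = Q*((2*Q)*Q) = Q*(2*Q²) = 2*Q³)
Y(y, L) = 3 + L*y (Y(y, L) = 3 + y*L = 3 + L*y)
O(-15) + Y(23 - 14, -67) = 2*(-15)³ + (3 - 67*(23 - 14)) = 2*(-3375) + (3 - 67*9) = -6750 + (3 - 603) = -6750 - 600 = -7350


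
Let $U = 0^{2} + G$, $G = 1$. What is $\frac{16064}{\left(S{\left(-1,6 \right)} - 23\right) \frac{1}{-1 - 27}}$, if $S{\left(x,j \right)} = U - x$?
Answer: $\frac{64256}{3} \approx 21419.0$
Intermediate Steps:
$U = 1$ ($U = 0^{2} + 1 = 0 + 1 = 1$)
$S{\left(x,j \right)} = 1 - x$
$\frac{16064}{\left(S{\left(-1,6 \right)} - 23\right) \frac{1}{-1 - 27}} = \frac{16064}{\left(\left(1 - -1\right) - 23\right) \frac{1}{-1 - 27}} = \frac{16064}{\left(\left(1 + 1\right) - 23\right) \frac{1}{-28}} = \frac{16064}{\left(2 - 23\right) \left(- \frac{1}{28}\right)} = \frac{16064}{\left(-21\right) \left(- \frac{1}{28}\right)} = \frac{16064}{\frac{3}{4}} = 16064 \cdot \frac{4}{3} = \frac{64256}{3}$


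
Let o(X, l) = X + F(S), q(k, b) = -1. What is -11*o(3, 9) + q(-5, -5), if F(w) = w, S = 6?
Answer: -100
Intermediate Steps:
o(X, l) = 6 + X (o(X, l) = X + 6 = 6 + X)
-11*o(3, 9) + q(-5, -5) = -11*(6 + 3) - 1 = -11*9 - 1 = -99 - 1 = -100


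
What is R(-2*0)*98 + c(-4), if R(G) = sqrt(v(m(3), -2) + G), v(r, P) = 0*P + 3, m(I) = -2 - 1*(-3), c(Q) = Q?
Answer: -4 + 98*sqrt(3) ≈ 165.74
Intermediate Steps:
m(I) = 1 (m(I) = -2 + 3 = 1)
v(r, P) = 3 (v(r, P) = 0 + 3 = 3)
R(G) = sqrt(3 + G)
R(-2*0)*98 + c(-4) = sqrt(3 - 2*0)*98 - 4 = sqrt(3 + 0)*98 - 4 = sqrt(3)*98 - 4 = 98*sqrt(3) - 4 = -4 + 98*sqrt(3)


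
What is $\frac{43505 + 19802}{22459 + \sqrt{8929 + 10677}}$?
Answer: $\frac{1421811913}{504387075} - \frac{63307 \sqrt{19606}}{504387075} \approx 2.8013$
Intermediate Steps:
$\frac{43505 + 19802}{22459 + \sqrt{8929 + 10677}} = \frac{63307}{22459 + \sqrt{19606}}$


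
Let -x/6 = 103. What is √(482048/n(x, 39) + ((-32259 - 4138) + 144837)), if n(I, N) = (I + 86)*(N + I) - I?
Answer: 2*√71738877609542/51441 ≈ 329.30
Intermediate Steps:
x = -618 (x = -6*103 = -618)
n(I, N) = -I + (86 + I)*(I + N) (n(I, N) = (86 + I)*(I + N) - I = -I + (86 + I)*(I + N))
√(482048/n(x, 39) + ((-32259 - 4138) + 144837)) = √(482048/((-618)² + 85*(-618) + 86*39 - 618*39) + ((-32259 - 4138) + 144837)) = √(482048/(381924 - 52530 + 3354 - 24102) + (-36397 + 144837)) = √(482048/308646 + 108440) = √(482048*(1/308646) + 108440) = √(241024/154323 + 108440) = √(16735027144/154323) = 2*√71738877609542/51441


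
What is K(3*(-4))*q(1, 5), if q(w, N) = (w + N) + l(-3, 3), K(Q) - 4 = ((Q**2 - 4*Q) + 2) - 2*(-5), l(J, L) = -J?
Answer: 1872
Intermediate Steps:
K(Q) = 16 + Q**2 - 4*Q (K(Q) = 4 + (((Q**2 - 4*Q) + 2) - 2*(-5)) = 4 + ((2 + Q**2 - 4*Q) + 10) = 4 + (12 + Q**2 - 4*Q) = 16 + Q**2 - 4*Q)
q(w, N) = 3 + N + w (q(w, N) = (w + N) - 1*(-3) = (N + w) + 3 = 3 + N + w)
K(3*(-4))*q(1, 5) = (16 + (3*(-4))**2 - 12*(-4))*(3 + 5 + 1) = (16 + (-12)**2 - 4*(-12))*9 = (16 + 144 + 48)*9 = 208*9 = 1872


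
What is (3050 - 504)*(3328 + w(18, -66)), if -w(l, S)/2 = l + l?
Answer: 8289776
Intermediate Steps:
w(l, S) = -4*l (w(l, S) = -2*(l + l) = -4*l)
(3050 - 504)*(3328 + w(18, -66)) = (3050 - 504)*(3328 - 4*18) = 2546*(3328 - 72) = 2546*3256 = 8289776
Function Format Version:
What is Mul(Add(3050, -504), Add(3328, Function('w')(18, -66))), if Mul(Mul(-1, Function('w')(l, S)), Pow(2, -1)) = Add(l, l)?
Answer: 8289776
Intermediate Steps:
Function('w')(l, S) = Mul(-4, l) (Function('w')(l, S) = Mul(-2, Add(l, l)) = Mul(-2, Mul(2, l)) = Mul(-4, l))
Mul(Add(3050, -504), Add(3328, Function('w')(18, -66))) = Mul(Add(3050, -504), Add(3328, Mul(-4, 18))) = Mul(2546, Add(3328, -72)) = Mul(2546, 3256) = 8289776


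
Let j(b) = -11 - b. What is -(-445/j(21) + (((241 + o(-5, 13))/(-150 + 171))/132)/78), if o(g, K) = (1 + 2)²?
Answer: -12028015/864864 ≈ -13.907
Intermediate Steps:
o(g, K) = 9 (o(g, K) = 3² = 9)
-(-445/j(21) + (((241 + o(-5, 13))/(-150 + 171))/132)/78) = -(-445/(-11 - 1*21) + (((241 + 9)/(-150 + 171))/132)/78) = -(-445/(-11 - 21) + ((250/21)*(1/132))*(1/78)) = -(-445/(-32) + ((250*(1/21))*(1/132))*(1/78)) = -(-445*(-1/32) + ((250/21)*(1/132))*(1/78)) = -(445/32 + (125/1386)*(1/78)) = -(445/32 + 125/108108) = -1*12028015/864864 = -12028015/864864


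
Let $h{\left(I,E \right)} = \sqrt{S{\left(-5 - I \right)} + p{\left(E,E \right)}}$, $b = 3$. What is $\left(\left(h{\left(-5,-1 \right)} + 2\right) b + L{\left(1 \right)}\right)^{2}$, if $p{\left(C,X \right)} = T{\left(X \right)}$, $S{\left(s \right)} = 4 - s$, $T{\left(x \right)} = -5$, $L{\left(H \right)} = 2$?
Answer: $55 + 48 i \approx 55.0 + 48.0 i$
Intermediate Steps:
$p{\left(C,X \right)} = -5$
$h{\left(I,E \right)} = \sqrt{4 + I}$ ($h{\left(I,E \right)} = \sqrt{\left(4 - \left(-5 - I\right)\right) - 5} = \sqrt{\left(4 + \left(5 + I\right)\right) - 5} = \sqrt{\left(9 + I\right) - 5} = \sqrt{4 + I}$)
$\left(\left(h{\left(-5,-1 \right)} + 2\right) b + L{\left(1 \right)}\right)^{2} = \left(\left(\sqrt{4 - 5} + 2\right) 3 + 2\right)^{2} = \left(\left(\sqrt{-1} + 2\right) 3 + 2\right)^{2} = \left(\left(i + 2\right) 3 + 2\right)^{2} = \left(\left(2 + i\right) 3 + 2\right)^{2} = \left(\left(6 + 3 i\right) + 2\right)^{2} = \left(8 + 3 i\right)^{2}$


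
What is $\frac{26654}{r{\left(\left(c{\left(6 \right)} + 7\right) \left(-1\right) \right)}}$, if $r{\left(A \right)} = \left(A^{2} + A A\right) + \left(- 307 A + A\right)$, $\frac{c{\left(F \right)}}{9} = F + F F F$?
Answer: $\frac{13327}{4326790} \approx 0.0030801$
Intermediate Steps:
$c{\left(F \right)} = 9 F + 9 F^{3}$ ($c{\left(F \right)} = 9 \left(F + F F F\right) = 9 \left(F + F^{2} F\right) = 9 \left(F + F^{3}\right) = 9 F + 9 F^{3}$)
$r{\left(A \right)} = - 306 A + 2 A^{2}$ ($r{\left(A \right)} = \left(A^{2} + A^{2}\right) - 306 A = 2 A^{2} - 306 A = - 306 A + 2 A^{2}$)
$\frac{26654}{r{\left(\left(c{\left(6 \right)} + 7\right) \left(-1\right) \right)}} = \frac{26654}{2 \left(9 \cdot 6 \left(1 + 6^{2}\right) + 7\right) \left(-1\right) \left(-153 + \left(9 \cdot 6 \left(1 + 6^{2}\right) + 7\right) \left(-1\right)\right)} = \frac{26654}{2 \left(9 \cdot 6 \left(1 + 36\right) + 7\right) \left(-1\right) \left(-153 + \left(9 \cdot 6 \left(1 + 36\right) + 7\right) \left(-1\right)\right)} = \frac{26654}{2 \left(9 \cdot 6 \cdot 37 + 7\right) \left(-1\right) \left(-153 + \left(9 \cdot 6 \cdot 37 + 7\right) \left(-1\right)\right)} = \frac{26654}{2 \left(1998 + 7\right) \left(-1\right) \left(-153 + \left(1998 + 7\right) \left(-1\right)\right)} = \frac{26654}{2 \cdot 2005 \left(-1\right) \left(-153 + 2005 \left(-1\right)\right)} = \frac{26654}{2 \left(-2005\right) \left(-153 - 2005\right)} = \frac{26654}{2 \left(-2005\right) \left(-2158\right)} = \frac{26654}{8653580} = 26654 \cdot \frac{1}{8653580} = \frac{13327}{4326790}$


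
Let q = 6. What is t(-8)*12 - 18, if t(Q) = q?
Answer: 54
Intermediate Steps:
t(Q) = 6
t(-8)*12 - 18 = 6*12 - 18 = 72 - 18 = 54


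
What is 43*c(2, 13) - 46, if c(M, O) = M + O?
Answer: 599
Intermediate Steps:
43*c(2, 13) - 46 = 43*(2 + 13) - 46 = 43*15 - 46 = 645 - 46 = 599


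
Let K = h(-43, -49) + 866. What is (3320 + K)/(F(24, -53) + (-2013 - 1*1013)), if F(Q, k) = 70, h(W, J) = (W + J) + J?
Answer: -4045/2956 ≈ -1.3684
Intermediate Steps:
h(W, J) = W + 2*J (h(W, J) = (J + W) + J = W + 2*J)
K = 725 (K = (-43 + 2*(-49)) + 866 = (-43 - 98) + 866 = -141 + 866 = 725)
(3320 + K)/(F(24, -53) + (-2013 - 1*1013)) = (3320 + 725)/(70 + (-2013 - 1*1013)) = 4045/(70 + (-2013 - 1013)) = 4045/(70 - 3026) = 4045/(-2956) = 4045*(-1/2956) = -4045/2956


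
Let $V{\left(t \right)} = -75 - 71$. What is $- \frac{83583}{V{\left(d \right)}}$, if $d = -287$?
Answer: $\frac{83583}{146} \approx 572.49$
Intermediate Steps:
$V{\left(t \right)} = -146$ ($V{\left(t \right)} = -75 - 71 = -146$)
$- \frac{83583}{V{\left(d \right)}} = - \frac{83583}{-146} = \left(-83583\right) \left(- \frac{1}{146}\right) = \frac{83583}{146}$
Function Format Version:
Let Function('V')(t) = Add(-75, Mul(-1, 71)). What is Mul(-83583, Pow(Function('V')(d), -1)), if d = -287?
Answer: Rational(83583, 146) ≈ 572.49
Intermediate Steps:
Function('V')(t) = -146 (Function('V')(t) = Add(-75, -71) = -146)
Mul(-83583, Pow(Function('V')(d), -1)) = Mul(-83583, Pow(-146, -1)) = Mul(-83583, Rational(-1, 146)) = Rational(83583, 146)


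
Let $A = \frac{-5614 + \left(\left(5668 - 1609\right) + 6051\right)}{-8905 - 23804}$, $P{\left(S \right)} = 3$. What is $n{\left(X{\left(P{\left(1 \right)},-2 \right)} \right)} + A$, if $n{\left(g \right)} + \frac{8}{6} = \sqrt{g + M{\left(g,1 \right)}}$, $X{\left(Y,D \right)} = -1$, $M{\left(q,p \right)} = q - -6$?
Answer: $\frac{5770}{10903} \approx 0.52921$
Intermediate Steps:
$M{\left(q,p \right)} = 6 + q$ ($M{\left(q,p \right)} = q + 6 = 6 + q$)
$A = - \frac{4496}{32709}$ ($A = \frac{-5614 + \left(\left(5668 - 1609\right) + 6051\right)}{-32709} = \left(-5614 + \left(4059 + 6051\right)\right) \left(- \frac{1}{32709}\right) = \left(-5614 + 10110\right) \left(- \frac{1}{32709}\right) = 4496 \left(- \frac{1}{32709}\right) = - \frac{4496}{32709} \approx -0.13745$)
$n{\left(g \right)} = - \frac{4}{3} + \sqrt{6 + 2 g}$ ($n{\left(g \right)} = - \frac{4}{3} + \sqrt{g + \left(6 + g\right)} = - \frac{4}{3} + \sqrt{6 + 2 g}$)
$n{\left(X{\left(P{\left(1 \right)},-2 \right)} \right)} + A = \left(- \frac{4}{3} + \sqrt{6 + 2 \left(-1\right)}\right) - \frac{4496}{32709} = \left(- \frac{4}{3} + \sqrt{6 - 2}\right) - \frac{4496}{32709} = \left(- \frac{4}{3} + \sqrt{4}\right) - \frac{4496}{32709} = \left(- \frac{4}{3} + 2\right) - \frac{4496}{32709} = \frac{2}{3} - \frac{4496}{32709} = \frac{5770}{10903}$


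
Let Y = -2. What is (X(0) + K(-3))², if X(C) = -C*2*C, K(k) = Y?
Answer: 4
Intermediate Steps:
K(k) = -2
X(C) = -2*C² (X(C) = -2*C*C = -2*C²)
(X(0) + K(-3))² = (-2*0² - 2)² = (-2*0 - 2)² = (0 - 2)² = (-2)² = 4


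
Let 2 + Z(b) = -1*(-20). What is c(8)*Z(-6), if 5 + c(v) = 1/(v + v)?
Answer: -711/8 ≈ -88.875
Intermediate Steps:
c(v) = -5 + 1/(2*v) (c(v) = -5 + 1/(v + v) = -5 + 1/(2*v))
Z(b) = 18 (Z(b) = -2 - 1*(-20) = -2 + 20 = 18)
c(8)*Z(-6) = (-5 + (1/2)/8)*18 = (-5 + (1/2)*(1/8))*18 = (-5 + 1/16)*18 = -79/16*18 = -711/8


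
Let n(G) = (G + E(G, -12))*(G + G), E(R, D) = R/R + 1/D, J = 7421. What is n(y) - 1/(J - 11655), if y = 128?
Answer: 419199875/12702 ≈ 33003.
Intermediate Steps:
E(R, D) = 1 + 1/D
n(G) = 2*G*(11/12 + G) (n(G) = (G + (1 - 12)/(-12))*(G + G) = (G - 1/12*(-11))*(2*G) = (G + 11/12)*(2*G) = (11/12 + G)*(2*G) = 2*G*(11/12 + G))
n(y) - 1/(J - 11655) = (⅙)*128*(11 + 12*128) - 1/(7421 - 11655) = (⅙)*128*(11 + 1536) - 1/(-4234) = (⅙)*128*1547 - 1*(-1/4234) = 99008/3 + 1/4234 = 419199875/12702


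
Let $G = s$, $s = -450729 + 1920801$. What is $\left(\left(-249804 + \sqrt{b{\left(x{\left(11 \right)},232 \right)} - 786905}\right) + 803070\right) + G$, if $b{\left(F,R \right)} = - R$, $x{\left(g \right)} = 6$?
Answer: $2023338 + i \sqrt{787137} \approx 2.0233 \cdot 10^{6} + 887.21 i$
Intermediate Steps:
$s = 1470072$
$G = 1470072$
$\left(\left(-249804 + \sqrt{b{\left(x{\left(11 \right)},232 \right)} - 786905}\right) + 803070\right) + G = \left(\left(-249804 + \sqrt{\left(-1\right) 232 - 786905}\right) + 803070\right) + 1470072 = \left(\left(-249804 + \sqrt{-232 - 786905}\right) + 803070\right) + 1470072 = \left(\left(-249804 + \sqrt{-787137}\right) + 803070\right) + 1470072 = \left(\left(-249804 + i \sqrt{787137}\right) + 803070\right) + 1470072 = \left(553266 + i \sqrt{787137}\right) + 1470072 = 2023338 + i \sqrt{787137}$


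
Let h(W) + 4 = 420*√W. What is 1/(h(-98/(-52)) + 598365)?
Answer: 7778693/4654462200373 - 1470*√26/4654462200373 ≈ 1.6696e-6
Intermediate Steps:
h(W) = -4 + 420*√W
1/(h(-98/(-52)) + 598365) = 1/((-4 + 420*√(-98/(-52))) + 598365) = 1/((-4 + 420*√(-98*(-1/52))) + 598365) = 1/((-4 + 420*√(49/26)) + 598365) = 1/((-4 + 420*(7*√26/26)) + 598365) = 1/((-4 + 1470*√26/13) + 598365) = 1/(598361 + 1470*√26/13)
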